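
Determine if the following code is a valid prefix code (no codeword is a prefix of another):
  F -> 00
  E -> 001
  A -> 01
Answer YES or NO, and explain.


Checking each pair (does one codeword prefix another?):
  F='00' vs E='001': prefix -- VIOLATION

NO -- this is NOT a valid prefix code. F (00) is a prefix of E (001).


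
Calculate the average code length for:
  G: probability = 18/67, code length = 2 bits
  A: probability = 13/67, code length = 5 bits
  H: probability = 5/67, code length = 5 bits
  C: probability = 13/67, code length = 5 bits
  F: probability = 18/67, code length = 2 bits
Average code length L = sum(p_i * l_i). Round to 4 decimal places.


Weighted contributions p_i * l_i:
  G: (18/67) * 2 = 36/67
  A: (13/67) * 5 = 65/67
  H: (5/67) * 5 = 25/67
  C: (13/67) * 5 = 65/67
  F: (18/67) * 2 = 36/67
Sum = (36 + 65 + 25 + 65 + 36)/67 = 227/67

L = 227/67 = 3.3881 bits/symbol


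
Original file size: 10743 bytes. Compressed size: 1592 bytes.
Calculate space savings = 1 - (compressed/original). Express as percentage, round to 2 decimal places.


ratio = compressed/original = 1592/10743 = 0.14819
savings = 1 - ratio = 1 - 0.14819 = 0.85181
as a percentage: 0.85181 * 100 = 85.18%

Space savings = 1 - 1592/10743 = 85.18%


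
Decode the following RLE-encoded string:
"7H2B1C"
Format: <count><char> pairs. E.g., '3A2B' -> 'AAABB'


Expanding each <count><char> pair:
  7H -> 'HHHHHHH'
  2B -> 'BB'
  1C -> 'C'

Decoded = HHHHHHHBBC


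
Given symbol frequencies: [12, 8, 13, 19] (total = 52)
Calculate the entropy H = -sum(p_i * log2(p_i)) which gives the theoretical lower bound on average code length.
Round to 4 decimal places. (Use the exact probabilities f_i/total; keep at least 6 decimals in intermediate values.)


Per-symbol terms -p_i * log2(p_i) with p_i = f_i/52:
  p = 12/52 = 0.230769: log2(p) = -2.115477, -p*log2(p) = 0.488187
  p = 8/52 = 0.153846: log2(p) = -2.700440, -p*log2(p) = 0.415452
  p = 13/52 = 0.250000: log2(p) = -2.000000, -p*log2(p) = 0.500000
  p = 19/52 = 0.365385: log2(p) = -1.452512, -p*log2(p) = 0.530726
H = 0.488187 + 0.415452 + 0.500000 + 0.530726 = 1.934365

H = 1.9344 bits/symbol


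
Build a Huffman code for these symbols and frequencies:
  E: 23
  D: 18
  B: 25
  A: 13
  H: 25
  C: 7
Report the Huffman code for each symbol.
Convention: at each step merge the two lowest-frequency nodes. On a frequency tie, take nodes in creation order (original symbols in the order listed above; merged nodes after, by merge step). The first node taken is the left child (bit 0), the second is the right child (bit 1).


Huffman tree construction:
Step 1: Merge C(7) + A(13) = 20
Step 2: Merge D(18) + (C+A)(20) = 38
Step 3: Merge E(23) + B(25) = 48
Step 4: Merge H(25) + (D+(C+A))(38) = 63
Step 5: Merge (E+B)(48) + (H+(D+(C+A)))(63) = 111
Read each symbol's code off the tree from the root (left child = 0, right child = 1).

Codes:
  E: 00 (length 2)
  D: 110 (length 3)
  B: 01 (length 2)
  A: 1111 (length 4)
  H: 10 (length 2)
  C: 1110 (length 4)
Average code length: 280/111 = 2.5225 bits/symbol


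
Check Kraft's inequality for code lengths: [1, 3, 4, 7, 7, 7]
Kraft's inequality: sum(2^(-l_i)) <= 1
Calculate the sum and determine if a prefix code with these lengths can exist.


Sum = 2^(-1) + 2^(-3) + 2^(-4) + 2^(-7) + 2^(-7) + 2^(-7)
    = 0.5 + 0.125 + 0.0625 + 0.0078125 + 0.0078125 + 0.0078125
    = 91/128 = 0.7109375
Since 0.7109375 <= 1, Kraft's inequality IS satisfied.
A prefix code with these lengths CAN exist.

Kraft sum = 0.7109375. Satisfied.


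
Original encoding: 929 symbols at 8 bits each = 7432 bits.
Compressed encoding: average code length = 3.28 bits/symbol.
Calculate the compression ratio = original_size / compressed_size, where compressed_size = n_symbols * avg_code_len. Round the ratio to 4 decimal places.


original_size = n_symbols * orig_bits = 929 * 8 = 7432 bits
compressed_size = n_symbols * avg_code_len = 929 * 3.28 = 3047.12 bits
ratio = original_size / compressed_size = 7432 / 3047.12 = 2.439

Compression ratio = 2.439


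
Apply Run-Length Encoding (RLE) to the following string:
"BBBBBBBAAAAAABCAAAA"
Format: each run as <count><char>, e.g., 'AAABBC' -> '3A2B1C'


Scanning runs left to right:
  i=0: run of 'B' x 7 -> '7B'
  i=7: run of 'A' x 6 -> '6A'
  i=13: run of 'B' x 1 -> '1B'
  i=14: run of 'C' x 1 -> '1C'
  i=15: run of 'A' x 4 -> '4A'

RLE = 7B6A1B1C4A


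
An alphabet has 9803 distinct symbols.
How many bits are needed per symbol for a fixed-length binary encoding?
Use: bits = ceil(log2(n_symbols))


log2(9803) = 13.259
Bracket: 2^13 = 8192 < 9803 <= 2^14 = 16384
So ceil(log2(9803)) = 14

bits = ceil(log2(9803)) = ceil(13.259) = 14 bits


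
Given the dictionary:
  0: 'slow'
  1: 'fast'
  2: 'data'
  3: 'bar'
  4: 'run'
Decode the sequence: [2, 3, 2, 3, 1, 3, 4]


Look up each index in the dictionary:
  2 -> 'data'
  3 -> 'bar'
  2 -> 'data'
  3 -> 'bar'
  1 -> 'fast'
  3 -> 'bar'
  4 -> 'run'

Decoded: "data bar data bar fast bar run"


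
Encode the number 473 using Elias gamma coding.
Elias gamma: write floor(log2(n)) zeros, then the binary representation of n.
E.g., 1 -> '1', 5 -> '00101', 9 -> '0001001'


num_bits = floor(log2(473)) + 1 = 9
leading_zeros = num_bits - 1 = 8
binary(473) = 111011001

Elias gamma(473) = '00000000' + '111011001' = 00000000111011001 (17 bits)


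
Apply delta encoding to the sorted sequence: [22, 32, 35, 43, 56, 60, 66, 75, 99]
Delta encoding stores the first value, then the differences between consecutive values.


First value: 22
Deltas:
  32 - 22 = 10
  35 - 32 = 3
  43 - 35 = 8
  56 - 43 = 13
  60 - 56 = 4
  66 - 60 = 6
  75 - 66 = 9
  99 - 75 = 24


Delta encoded: [22, 10, 3, 8, 13, 4, 6, 9, 24]


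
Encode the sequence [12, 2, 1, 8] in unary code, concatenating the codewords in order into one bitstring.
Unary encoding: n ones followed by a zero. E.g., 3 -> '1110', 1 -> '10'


Encode each number as n ones followed by a terminating 0:
  12 -> 1111111111110 (13 bits)
  2 -> 110 (3 bits)
  1 -> 10 (2 bits)
  8 -> 111111110 (9 bits)
Total length = 13 + 3 + 2 + 9 = 27 bits.

Unary([12, 2, 1, 8]) = 111111111111011010111111110 (27 bits)


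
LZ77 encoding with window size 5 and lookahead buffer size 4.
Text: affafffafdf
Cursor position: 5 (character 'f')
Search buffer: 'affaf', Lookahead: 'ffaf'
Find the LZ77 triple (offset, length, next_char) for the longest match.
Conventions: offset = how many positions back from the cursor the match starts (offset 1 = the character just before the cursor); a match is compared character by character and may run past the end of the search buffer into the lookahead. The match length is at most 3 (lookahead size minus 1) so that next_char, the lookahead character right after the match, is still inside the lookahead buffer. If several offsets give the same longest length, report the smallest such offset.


Try each offset into the search buffer:
  offset=1 (pos 4, char 'f'): match length 2
  offset=2 (pos 3, char 'a'): match length 0
  offset=3 (pos 2, char 'f'): match length 1
  offset=4 (pos 1, char 'f'): match length 3
  offset=5 (pos 0, char 'a'): match length 0
Longest match has length 3 at offset 4.
next_char = character at position 5 + 3 = 8 -> 'f'

Best match: offset=4, length=3 (matching 'ffa' starting at position 1)
LZ77 triple: (4, 3, 'f')


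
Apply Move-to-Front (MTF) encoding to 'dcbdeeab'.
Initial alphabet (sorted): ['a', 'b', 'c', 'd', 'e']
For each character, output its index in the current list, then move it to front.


MTF encoding:
'd': index 3 in ['a', 'b', 'c', 'd', 'e'] -> ['d', 'a', 'b', 'c', 'e']
'c': index 3 in ['d', 'a', 'b', 'c', 'e'] -> ['c', 'd', 'a', 'b', 'e']
'b': index 3 in ['c', 'd', 'a', 'b', 'e'] -> ['b', 'c', 'd', 'a', 'e']
'd': index 2 in ['b', 'c', 'd', 'a', 'e'] -> ['d', 'b', 'c', 'a', 'e']
'e': index 4 in ['d', 'b', 'c', 'a', 'e'] -> ['e', 'd', 'b', 'c', 'a']
'e': index 0 in ['e', 'd', 'b', 'c', 'a'] -> ['e', 'd', 'b', 'c', 'a']
'a': index 4 in ['e', 'd', 'b', 'c', 'a'] -> ['a', 'e', 'd', 'b', 'c']
'b': index 3 in ['a', 'e', 'd', 'b', 'c'] -> ['b', 'a', 'e', 'd', 'c']


Output: [3, 3, 3, 2, 4, 0, 4, 3]


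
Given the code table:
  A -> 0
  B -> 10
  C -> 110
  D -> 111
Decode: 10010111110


Decoding:
10 -> B
0 -> A
10 -> B
111 -> D
110 -> C


Result: BABDC


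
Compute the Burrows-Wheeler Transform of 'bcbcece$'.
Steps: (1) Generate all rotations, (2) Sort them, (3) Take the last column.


Rotations (sorted):
  0: $bcbcece -> last char: e
  1: bcbcece$ -> last char: $
  2: bcece$bc -> last char: c
  3: cbcece$b -> last char: b
  4: ce$bcbce -> last char: e
  5: cece$bcb -> last char: b
  6: e$bcbcec -> last char: c
  7: ece$bcbc -> last char: c


BWT = e$cbebcc


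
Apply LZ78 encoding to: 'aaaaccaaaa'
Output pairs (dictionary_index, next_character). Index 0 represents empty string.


LZ78 encoding steps:
Dictionary: {0: ''}
Step 1: w='' (idx 0), next='a' -> output (0, 'a'), add 'a' as idx 1
Step 2: w='a' (idx 1), next='a' -> output (1, 'a'), add 'aa' as idx 2
Step 3: w='a' (idx 1), next='c' -> output (1, 'c'), add 'ac' as idx 3
Step 4: w='' (idx 0), next='c' -> output (0, 'c'), add 'c' as idx 4
Step 5: w='aa' (idx 2), next='a' -> output (2, 'a'), add 'aaa' as idx 5
Step 6: w='a' (idx 1), end of input -> output (1, '')


Encoded: [(0, 'a'), (1, 'a'), (1, 'c'), (0, 'c'), (2, 'a'), (1, '')]


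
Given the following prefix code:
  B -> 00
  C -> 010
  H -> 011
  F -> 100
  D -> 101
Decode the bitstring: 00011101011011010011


Decoding step by step:
Bits 00 -> B
Bits 011 -> H
Bits 101 -> D
Bits 011 -> H
Bits 011 -> H
Bits 010 -> C
Bits 011 -> H


Decoded message: BHDHHCH


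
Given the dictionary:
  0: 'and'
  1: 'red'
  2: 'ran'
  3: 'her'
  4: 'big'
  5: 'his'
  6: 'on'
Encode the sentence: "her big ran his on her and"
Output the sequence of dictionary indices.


Look up each word in the dictionary:
  'her' -> 3
  'big' -> 4
  'ran' -> 2
  'his' -> 5
  'on' -> 6
  'her' -> 3
  'and' -> 0

Encoded: [3, 4, 2, 5, 6, 3, 0]


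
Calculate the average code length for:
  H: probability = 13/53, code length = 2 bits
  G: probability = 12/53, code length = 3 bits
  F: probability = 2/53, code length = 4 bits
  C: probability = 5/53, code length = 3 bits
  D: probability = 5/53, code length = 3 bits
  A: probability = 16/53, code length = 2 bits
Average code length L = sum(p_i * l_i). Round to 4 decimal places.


Weighted contributions p_i * l_i:
  H: (13/53) * 2 = 26/53
  G: (12/53) * 3 = 36/53
  F: (2/53) * 4 = 8/53
  C: (5/53) * 3 = 15/53
  D: (5/53) * 3 = 15/53
  A: (16/53) * 2 = 32/53
Sum = (26 + 36 + 8 + 15 + 15 + 32)/53 = 132/53

L = 132/53 = 2.4906 bits/symbol


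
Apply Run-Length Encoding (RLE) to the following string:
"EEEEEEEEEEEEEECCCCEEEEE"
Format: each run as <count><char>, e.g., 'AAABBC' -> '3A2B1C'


Scanning runs left to right:
  i=0: run of 'E' x 14 -> '14E'
  i=14: run of 'C' x 4 -> '4C'
  i=18: run of 'E' x 5 -> '5E'

RLE = 14E4C5E


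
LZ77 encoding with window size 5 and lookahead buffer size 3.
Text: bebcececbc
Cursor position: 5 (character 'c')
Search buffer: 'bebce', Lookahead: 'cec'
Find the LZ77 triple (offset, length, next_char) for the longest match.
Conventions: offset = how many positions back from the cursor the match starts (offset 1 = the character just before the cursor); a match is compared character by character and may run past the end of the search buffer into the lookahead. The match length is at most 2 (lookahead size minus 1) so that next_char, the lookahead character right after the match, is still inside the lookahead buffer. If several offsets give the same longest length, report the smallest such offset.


Try each offset into the search buffer:
  offset=1 (pos 4, char 'e'): match length 0
  offset=2 (pos 3, char 'c'): match length 2
  offset=3 (pos 2, char 'b'): match length 0
  offset=4 (pos 1, char 'e'): match length 0
  offset=5 (pos 0, char 'b'): match length 0
Longest match has length 2 at offset 2.
next_char = character at position 5 + 2 = 7 -> 'c'

Best match: offset=2, length=2 (matching 'ce' starting at position 3)
LZ77 triple: (2, 2, 'c')


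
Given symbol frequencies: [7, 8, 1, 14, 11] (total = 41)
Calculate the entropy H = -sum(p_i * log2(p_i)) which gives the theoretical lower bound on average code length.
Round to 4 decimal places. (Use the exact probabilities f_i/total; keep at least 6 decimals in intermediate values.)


Per-symbol terms -p_i * log2(p_i) with p_i = f_i/41:
  p = 7/41 = 0.170732: log2(p) = -2.550197, -p*log2(p) = 0.435400
  p = 8/41 = 0.195122: log2(p) = -2.357552, -p*log2(p) = 0.460010
  p = 1/41 = 0.024390: log2(p) = -5.357552, -p*log2(p) = 0.130672
  p = 14/41 = 0.341463: log2(p) = -1.550197, -p*log2(p) = 0.529336
  p = 11/41 = 0.268293: log2(p) = -1.898120, -p*log2(p) = 0.509252
H = 0.435400 + 0.460010 + 0.130672 + 0.529336 + 0.509252 = 2.064670

H = 2.0647 bits/symbol


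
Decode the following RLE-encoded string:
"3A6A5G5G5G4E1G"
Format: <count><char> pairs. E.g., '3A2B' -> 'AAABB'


Expanding each <count><char> pair:
  3A -> 'AAA'
  6A -> 'AAAAAA'
  5G -> 'GGGGG'
  5G -> 'GGGGG'
  5G -> 'GGGGG'
  4E -> 'EEEE'
  1G -> 'G'

Decoded = AAAAAAAAAGGGGGGGGGGGGGGGEEEEG


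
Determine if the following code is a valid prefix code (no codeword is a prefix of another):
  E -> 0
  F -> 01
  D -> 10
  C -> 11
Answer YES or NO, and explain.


Checking each pair (does one codeword prefix another?):
  E='0' vs F='01': prefix -- VIOLATION

NO -- this is NOT a valid prefix code. E (0) is a prefix of F (01).


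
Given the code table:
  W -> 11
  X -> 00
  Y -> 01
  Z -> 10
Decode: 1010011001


Decoding:
10 -> Z
10 -> Z
01 -> Y
10 -> Z
01 -> Y


Result: ZZYZY


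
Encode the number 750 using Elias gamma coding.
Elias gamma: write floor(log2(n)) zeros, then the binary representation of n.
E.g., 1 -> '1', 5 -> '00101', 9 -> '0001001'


num_bits = floor(log2(750)) + 1 = 10
leading_zeros = num_bits - 1 = 9
binary(750) = 1011101110

Elias gamma(750) = '000000000' + '1011101110' = 0000000001011101110 (19 bits)


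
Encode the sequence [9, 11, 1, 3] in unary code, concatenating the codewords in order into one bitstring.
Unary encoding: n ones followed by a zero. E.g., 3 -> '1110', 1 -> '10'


Encode each number as n ones followed by a terminating 0:
  9 -> 1111111110 (10 bits)
  11 -> 111111111110 (12 bits)
  1 -> 10 (2 bits)
  3 -> 1110 (4 bits)
Total length = 10 + 12 + 2 + 4 = 28 bits.

Unary([9, 11, 1, 3]) = 1111111110111111111110101110 (28 bits)


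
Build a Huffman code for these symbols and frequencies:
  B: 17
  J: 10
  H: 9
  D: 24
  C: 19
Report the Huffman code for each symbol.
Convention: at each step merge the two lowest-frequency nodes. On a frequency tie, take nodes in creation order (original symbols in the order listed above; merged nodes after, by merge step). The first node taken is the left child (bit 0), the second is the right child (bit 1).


Huffman tree construction:
Step 1: Merge H(9) + J(10) = 19
Step 2: Merge B(17) + C(19) = 36
Step 3: Merge (H+J)(19) + D(24) = 43
Step 4: Merge (B+C)(36) + ((H+J)+D)(43) = 79
Read each symbol's code off the tree from the root (left child = 0, right child = 1).

Codes:
  B: 00 (length 2)
  J: 101 (length 3)
  H: 100 (length 3)
  D: 11 (length 2)
  C: 01 (length 2)
Average code length: 177/79 = 2.2405 bits/symbol


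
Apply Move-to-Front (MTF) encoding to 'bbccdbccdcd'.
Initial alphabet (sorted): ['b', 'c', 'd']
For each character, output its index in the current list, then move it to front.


MTF encoding:
'b': index 0 in ['b', 'c', 'd'] -> ['b', 'c', 'd']
'b': index 0 in ['b', 'c', 'd'] -> ['b', 'c', 'd']
'c': index 1 in ['b', 'c', 'd'] -> ['c', 'b', 'd']
'c': index 0 in ['c', 'b', 'd'] -> ['c', 'b', 'd']
'd': index 2 in ['c', 'b', 'd'] -> ['d', 'c', 'b']
'b': index 2 in ['d', 'c', 'b'] -> ['b', 'd', 'c']
'c': index 2 in ['b', 'd', 'c'] -> ['c', 'b', 'd']
'c': index 0 in ['c', 'b', 'd'] -> ['c', 'b', 'd']
'd': index 2 in ['c', 'b', 'd'] -> ['d', 'c', 'b']
'c': index 1 in ['d', 'c', 'b'] -> ['c', 'd', 'b']
'd': index 1 in ['c', 'd', 'b'] -> ['d', 'c', 'b']


Output: [0, 0, 1, 0, 2, 2, 2, 0, 2, 1, 1]


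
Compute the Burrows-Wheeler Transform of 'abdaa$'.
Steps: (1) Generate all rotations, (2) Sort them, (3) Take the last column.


Rotations (sorted):
  0: $abdaa -> last char: a
  1: a$abda -> last char: a
  2: aa$abd -> last char: d
  3: abdaa$ -> last char: $
  4: bdaa$a -> last char: a
  5: daa$ab -> last char: b


BWT = aad$ab


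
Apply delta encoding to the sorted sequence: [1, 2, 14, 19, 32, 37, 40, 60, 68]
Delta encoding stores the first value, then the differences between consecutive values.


First value: 1
Deltas:
  2 - 1 = 1
  14 - 2 = 12
  19 - 14 = 5
  32 - 19 = 13
  37 - 32 = 5
  40 - 37 = 3
  60 - 40 = 20
  68 - 60 = 8


Delta encoded: [1, 1, 12, 5, 13, 5, 3, 20, 8]


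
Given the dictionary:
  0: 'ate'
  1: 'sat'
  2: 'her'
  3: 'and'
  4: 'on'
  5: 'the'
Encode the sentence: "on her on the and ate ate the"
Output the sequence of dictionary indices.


Look up each word in the dictionary:
  'on' -> 4
  'her' -> 2
  'on' -> 4
  'the' -> 5
  'and' -> 3
  'ate' -> 0
  'ate' -> 0
  'the' -> 5

Encoded: [4, 2, 4, 5, 3, 0, 0, 5]


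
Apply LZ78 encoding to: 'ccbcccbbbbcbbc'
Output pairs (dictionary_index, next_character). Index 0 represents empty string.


LZ78 encoding steps:
Dictionary: {0: ''}
Step 1: w='' (idx 0), next='c' -> output (0, 'c'), add 'c' as idx 1
Step 2: w='c' (idx 1), next='b' -> output (1, 'b'), add 'cb' as idx 2
Step 3: w='c' (idx 1), next='c' -> output (1, 'c'), add 'cc' as idx 3
Step 4: w='cb' (idx 2), next='b' -> output (2, 'b'), add 'cbb' as idx 4
Step 5: w='' (idx 0), next='b' -> output (0, 'b'), add 'b' as idx 5
Step 6: w='b' (idx 5), next='c' -> output (5, 'c'), add 'bc' as idx 6
Step 7: w='b' (idx 5), next='b' -> output (5, 'b'), add 'bb' as idx 7
Step 8: w='c' (idx 1), end of input -> output (1, '')


Encoded: [(0, 'c'), (1, 'b'), (1, 'c'), (2, 'b'), (0, 'b'), (5, 'c'), (5, 'b'), (1, '')]


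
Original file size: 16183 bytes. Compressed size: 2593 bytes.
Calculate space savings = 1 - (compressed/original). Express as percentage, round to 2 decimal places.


ratio = compressed/original = 2593/16183 = 0.16023
savings = 1 - ratio = 1 - 0.16023 = 0.83977
as a percentage: 0.83977 * 100 = 83.98%

Space savings = 1 - 2593/16183 = 83.98%


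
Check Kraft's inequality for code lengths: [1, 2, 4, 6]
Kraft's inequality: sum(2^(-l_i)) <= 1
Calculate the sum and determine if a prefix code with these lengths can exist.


Sum = 2^(-1) + 2^(-2) + 2^(-4) + 2^(-6)
    = 0.5 + 0.25 + 0.0625 + 0.015625
    = 53/64 = 0.828125
Since 0.828125 <= 1, Kraft's inequality IS satisfied.
A prefix code with these lengths CAN exist.

Kraft sum = 0.828125. Satisfied.


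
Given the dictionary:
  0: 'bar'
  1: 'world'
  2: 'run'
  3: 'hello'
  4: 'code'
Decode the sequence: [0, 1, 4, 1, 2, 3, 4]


Look up each index in the dictionary:
  0 -> 'bar'
  1 -> 'world'
  4 -> 'code'
  1 -> 'world'
  2 -> 'run'
  3 -> 'hello'
  4 -> 'code'

Decoded: "bar world code world run hello code"


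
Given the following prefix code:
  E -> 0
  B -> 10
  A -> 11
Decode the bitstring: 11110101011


Decoding step by step:
Bits 11 -> A
Bits 11 -> A
Bits 0 -> E
Bits 10 -> B
Bits 10 -> B
Bits 11 -> A


Decoded message: AAEBBA


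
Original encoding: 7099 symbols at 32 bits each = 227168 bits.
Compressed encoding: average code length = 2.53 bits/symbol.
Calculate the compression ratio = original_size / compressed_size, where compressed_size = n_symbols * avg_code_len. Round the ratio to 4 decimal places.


original_size = n_symbols * orig_bits = 7099 * 32 = 227168 bits
compressed_size = n_symbols * avg_code_len = 7099 * 2.53 = 17960.47 bits
ratio = original_size / compressed_size = 227168 / 17960.47 = 12.6482

Compression ratio = 12.6482


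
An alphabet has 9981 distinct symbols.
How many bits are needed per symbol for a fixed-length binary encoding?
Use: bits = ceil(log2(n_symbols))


log2(9981) = 13.285
Bracket: 2^13 = 8192 < 9981 <= 2^14 = 16384
So ceil(log2(9981)) = 14

bits = ceil(log2(9981)) = ceil(13.285) = 14 bits


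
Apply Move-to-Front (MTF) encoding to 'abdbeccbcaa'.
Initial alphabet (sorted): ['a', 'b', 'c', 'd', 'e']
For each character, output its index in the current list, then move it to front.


MTF encoding:
'a': index 0 in ['a', 'b', 'c', 'd', 'e'] -> ['a', 'b', 'c', 'd', 'e']
'b': index 1 in ['a', 'b', 'c', 'd', 'e'] -> ['b', 'a', 'c', 'd', 'e']
'd': index 3 in ['b', 'a', 'c', 'd', 'e'] -> ['d', 'b', 'a', 'c', 'e']
'b': index 1 in ['d', 'b', 'a', 'c', 'e'] -> ['b', 'd', 'a', 'c', 'e']
'e': index 4 in ['b', 'd', 'a', 'c', 'e'] -> ['e', 'b', 'd', 'a', 'c']
'c': index 4 in ['e', 'b', 'd', 'a', 'c'] -> ['c', 'e', 'b', 'd', 'a']
'c': index 0 in ['c', 'e', 'b', 'd', 'a'] -> ['c', 'e', 'b', 'd', 'a']
'b': index 2 in ['c', 'e', 'b', 'd', 'a'] -> ['b', 'c', 'e', 'd', 'a']
'c': index 1 in ['b', 'c', 'e', 'd', 'a'] -> ['c', 'b', 'e', 'd', 'a']
'a': index 4 in ['c', 'b', 'e', 'd', 'a'] -> ['a', 'c', 'b', 'e', 'd']
'a': index 0 in ['a', 'c', 'b', 'e', 'd'] -> ['a', 'c', 'b', 'e', 'd']


Output: [0, 1, 3, 1, 4, 4, 0, 2, 1, 4, 0]


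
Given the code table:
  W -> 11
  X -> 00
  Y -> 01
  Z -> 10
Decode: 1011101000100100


Decoding:
10 -> Z
11 -> W
10 -> Z
10 -> Z
00 -> X
10 -> Z
01 -> Y
00 -> X


Result: ZWZZXZYX


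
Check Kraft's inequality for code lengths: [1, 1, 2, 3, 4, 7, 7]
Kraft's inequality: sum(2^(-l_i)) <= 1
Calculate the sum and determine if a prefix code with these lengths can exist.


Sum = 2^(-1) + 2^(-1) + 2^(-2) + 2^(-3) + 2^(-4) + 2^(-7) + 2^(-7)
    = 0.5 + 0.5 + 0.25 + 0.125 + 0.0625 + 0.0078125 + 0.0078125
    = 186/128 = 1.453125
Since 1.453125 > 1, Kraft's inequality is NOT satisfied.
A prefix code with these lengths CANNOT exist.

Kraft sum = 1.453125. Not satisfied.


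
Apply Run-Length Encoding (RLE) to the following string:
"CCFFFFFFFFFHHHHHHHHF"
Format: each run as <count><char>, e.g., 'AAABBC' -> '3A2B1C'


Scanning runs left to right:
  i=0: run of 'C' x 2 -> '2C'
  i=2: run of 'F' x 9 -> '9F'
  i=11: run of 'H' x 8 -> '8H'
  i=19: run of 'F' x 1 -> '1F'

RLE = 2C9F8H1F


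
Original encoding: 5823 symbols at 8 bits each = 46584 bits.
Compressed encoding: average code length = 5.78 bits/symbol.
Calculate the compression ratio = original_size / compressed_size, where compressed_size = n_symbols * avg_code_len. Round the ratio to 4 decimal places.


original_size = n_symbols * orig_bits = 5823 * 8 = 46584 bits
compressed_size = n_symbols * avg_code_len = 5823 * 5.78 = 33656.94 bits
ratio = original_size / compressed_size = 46584 / 33656.94 = 1.3841

Compression ratio = 1.3841


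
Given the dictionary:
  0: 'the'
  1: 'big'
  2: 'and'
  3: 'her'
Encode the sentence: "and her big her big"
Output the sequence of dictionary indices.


Look up each word in the dictionary:
  'and' -> 2
  'her' -> 3
  'big' -> 1
  'her' -> 3
  'big' -> 1

Encoded: [2, 3, 1, 3, 1]


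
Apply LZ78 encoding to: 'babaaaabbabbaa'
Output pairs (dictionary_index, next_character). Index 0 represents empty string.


LZ78 encoding steps:
Dictionary: {0: ''}
Step 1: w='' (idx 0), next='b' -> output (0, 'b'), add 'b' as idx 1
Step 2: w='' (idx 0), next='a' -> output (0, 'a'), add 'a' as idx 2
Step 3: w='b' (idx 1), next='a' -> output (1, 'a'), add 'ba' as idx 3
Step 4: w='a' (idx 2), next='a' -> output (2, 'a'), add 'aa' as idx 4
Step 5: w='a' (idx 2), next='b' -> output (2, 'b'), add 'ab' as idx 5
Step 6: w='ba' (idx 3), next='b' -> output (3, 'b'), add 'bab' as idx 6
Step 7: w='ba' (idx 3), next='a' -> output (3, 'a'), add 'baa' as idx 7


Encoded: [(0, 'b'), (0, 'a'), (1, 'a'), (2, 'a'), (2, 'b'), (3, 'b'), (3, 'a')]


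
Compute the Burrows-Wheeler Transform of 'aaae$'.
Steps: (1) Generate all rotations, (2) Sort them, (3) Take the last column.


Rotations (sorted):
  0: $aaae -> last char: e
  1: aaae$ -> last char: $
  2: aae$a -> last char: a
  3: ae$aa -> last char: a
  4: e$aaa -> last char: a


BWT = e$aaa


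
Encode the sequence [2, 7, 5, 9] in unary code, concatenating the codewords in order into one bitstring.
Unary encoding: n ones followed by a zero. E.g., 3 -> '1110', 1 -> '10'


Encode each number as n ones followed by a terminating 0:
  2 -> 110 (3 bits)
  7 -> 11111110 (8 bits)
  5 -> 111110 (6 bits)
  9 -> 1111111110 (10 bits)
Total length = 3 + 8 + 6 + 10 = 27 bits.

Unary([2, 7, 5, 9]) = 110111111101111101111111110 (27 bits)


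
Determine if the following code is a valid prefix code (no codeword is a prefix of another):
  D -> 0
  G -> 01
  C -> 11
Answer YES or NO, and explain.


Checking each pair (does one codeword prefix another?):
  D='0' vs G='01': prefix -- VIOLATION

NO -- this is NOT a valid prefix code. D (0) is a prefix of G (01).


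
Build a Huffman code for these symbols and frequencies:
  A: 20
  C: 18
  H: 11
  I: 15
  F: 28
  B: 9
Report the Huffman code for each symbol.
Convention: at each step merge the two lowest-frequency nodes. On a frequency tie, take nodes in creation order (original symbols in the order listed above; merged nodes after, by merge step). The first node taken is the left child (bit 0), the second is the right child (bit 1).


Huffman tree construction:
Step 1: Merge B(9) + H(11) = 20
Step 2: Merge I(15) + C(18) = 33
Step 3: Merge A(20) + (B+H)(20) = 40
Step 4: Merge F(28) + (I+C)(33) = 61
Step 5: Merge (A+(B+H))(40) + (F+(I+C))(61) = 101
Read each symbol's code off the tree from the root (left child = 0, right child = 1).

Codes:
  A: 00 (length 2)
  C: 111 (length 3)
  H: 011 (length 3)
  I: 110 (length 3)
  F: 10 (length 2)
  B: 010 (length 3)
Average code length: 255/101 = 2.5248 bits/symbol


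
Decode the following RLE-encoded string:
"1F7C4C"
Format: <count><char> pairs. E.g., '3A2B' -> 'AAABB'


Expanding each <count><char> pair:
  1F -> 'F'
  7C -> 'CCCCCCC'
  4C -> 'CCCC'

Decoded = FCCCCCCCCCCC


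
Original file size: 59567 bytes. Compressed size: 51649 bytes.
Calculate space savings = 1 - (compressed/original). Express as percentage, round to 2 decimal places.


ratio = compressed/original = 51649/59567 = 0.867074
savings = 1 - ratio = 1 - 0.867074 = 0.132926
as a percentage: 0.132926 * 100 = 13.29%

Space savings = 1 - 51649/59567 = 13.29%


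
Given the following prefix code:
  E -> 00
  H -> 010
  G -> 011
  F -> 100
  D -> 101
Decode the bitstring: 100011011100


Decoding step by step:
Bits 100 -> F
Bits 011 -> G
Bits 011 -> G
Bits 100 -> F


Decoded message: FGGF


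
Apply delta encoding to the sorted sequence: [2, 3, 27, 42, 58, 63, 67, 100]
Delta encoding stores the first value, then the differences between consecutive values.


First value: 2
Deltas:
  3 - 2 = 1
  27 - 3 = 24
  42 - 27 = 15
  58 - 42 = 16
  63 - 58 = 5
  67 - 63 = 4
  100 - 67 = 33


Delta encoded: [2, 1, 24, 15, 16, 5, 4, 33]


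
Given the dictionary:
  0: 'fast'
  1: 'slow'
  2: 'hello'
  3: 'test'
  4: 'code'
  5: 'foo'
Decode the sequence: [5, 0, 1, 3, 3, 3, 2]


Look up each index in the dictionary:
  5 -> 'foo'
  0 -> 'fast'
  1 -> 'slow'
  3 -> 'test'
  3 -> 'test'
  3 -> 'test'
  2 -> 'hello'

Decoded: "foo fast slow test test test hello"


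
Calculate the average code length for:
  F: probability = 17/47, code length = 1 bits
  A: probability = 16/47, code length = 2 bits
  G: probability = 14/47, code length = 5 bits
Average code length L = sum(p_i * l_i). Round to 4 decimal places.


Weighted contributions p_i * l_i:
  F: (17/47) * 1 = 17/47
  A: (16/47) * 2 = 32/47
  G: (14/47) * 5 = 70/47
Sum = (17 + 32 + 70)/47 = 119/47

L = 119/47 = 2.5319 bits/symbol


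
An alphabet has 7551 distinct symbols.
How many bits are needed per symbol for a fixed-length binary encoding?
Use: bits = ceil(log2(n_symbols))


log2(7551) = 12.8825
Bracket: 2^12 = 4096 < 7551 <= 2^13 = 8192
So ceil(log2(7551)) = 13

bits = ceil(log2(7551)) = ceil(12.8825) = 13 bits


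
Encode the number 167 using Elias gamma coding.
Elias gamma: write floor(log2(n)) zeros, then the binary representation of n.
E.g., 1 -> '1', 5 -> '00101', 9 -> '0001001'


num_bits = floor(log2(167)) + 1 = 8
leading_zeros = num_bits - 1 = 7
binary(167) = 10100111

Elias gamma(167) = '0000000' + '10100111' = 000000010100111 (15 bits)


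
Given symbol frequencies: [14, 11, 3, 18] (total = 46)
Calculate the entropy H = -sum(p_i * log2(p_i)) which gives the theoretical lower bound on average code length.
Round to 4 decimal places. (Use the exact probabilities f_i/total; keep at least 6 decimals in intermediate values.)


Per-symbol terms -p_i * log2(p_i) with p_i = f_i/46:
  p = 14/46 = 0.304348: log2(p) = -1.716207, -p*log2(p) = 0.522324
  p = 11/46 = 0.239130: log2(p) = -2.064130, -p*log2(p) = 0.493596
  p = 3/46 = 0.065217: log2(p) = -3.938599, -p*log2(p) = 0.256865
  p = 18/46 = 0.391304: log2(p) = -1.353637, -p*log2(p) = 0.529684
H = 0.522324 + 0.493596 + 0.256865 + 0.529684 = 1.802469

H = 1.8025 bits/symbol


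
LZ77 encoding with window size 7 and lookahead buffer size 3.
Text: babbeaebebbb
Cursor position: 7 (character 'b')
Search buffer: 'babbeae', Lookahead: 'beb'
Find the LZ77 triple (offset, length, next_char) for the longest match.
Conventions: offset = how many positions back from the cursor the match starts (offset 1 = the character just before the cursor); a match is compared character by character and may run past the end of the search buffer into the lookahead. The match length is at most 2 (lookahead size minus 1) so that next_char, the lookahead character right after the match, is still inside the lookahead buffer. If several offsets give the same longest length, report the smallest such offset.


Try each offset into the search buffer:
  offset=1 (pos 6, char 'e'): match length 0
  offset=2 (pos 5, char 'a'): match length 0
  offset=3 (pos 4, char 'e'): match length 0
  offset=4 (pos 3, char 'b'): match length 2
  offset=5 (pos 2, char 'b'): match length 1
  offset=6 (pos 1, char 'a'): match length 0
  offset=7 (pos 0, char 'b'): match length 1
Longest match has length 2 at offset 4.
next_char = character at position 7 + 2 = 9 -> 'b'

Best match: offset=4, length=2 (matching 'be' starting at position 3)
LZ77 triple: (4, 2, 'b')


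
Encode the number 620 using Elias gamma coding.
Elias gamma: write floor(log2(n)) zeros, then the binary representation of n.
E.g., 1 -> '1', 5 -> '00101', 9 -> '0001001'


num_bits = floor(log2(620)) + 1 = 10
leading_zeros = num_bits - 1 = 9
binary(620) = 1001101100

Elias gamma(620) = '000000000' + '1001101100' = 0000000001001101100 (19 bits)


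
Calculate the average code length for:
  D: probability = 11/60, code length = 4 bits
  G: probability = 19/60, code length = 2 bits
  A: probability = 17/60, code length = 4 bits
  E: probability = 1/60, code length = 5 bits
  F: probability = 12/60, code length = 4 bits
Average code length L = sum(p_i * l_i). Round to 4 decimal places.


Weighted contributions p_i * l_i:
  D: (11/60) * 4 = 44/60
  G: (19/60) * 2 = 38/60
  A: (17/60) * 4 = 68/60
  E: (1/60) * 5 = 5/60
  F: (12/60) * 4 = 48/60
Sum = (44 + 38 + 68 + 5 + 48)/60 = 203/60

L = 203/60 = 3.3833 bits/symbol


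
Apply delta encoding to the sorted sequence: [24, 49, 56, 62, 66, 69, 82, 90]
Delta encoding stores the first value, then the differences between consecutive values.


First value: 24
Deltas:
  49 - 24 = 25
  56 - 49 = 7
  62 - 56 = 6
  66 - 62 = 4
  69 - 66 = 3
  82 - 69 = 13
  90 - 82 = 8


Delta encoded: [24, 25, 7, 6, 4, 3, 13, 8]


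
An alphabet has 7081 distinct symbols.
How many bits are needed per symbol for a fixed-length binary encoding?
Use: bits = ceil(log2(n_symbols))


log2(7081) = 12.7897
Bracket: 2^12 = 4096 < 7081 <= 2^13 = 8192
So ceil(log2(7081)) = 13

bits = ceil(log2(7081)) = ceil(12.7897) = 13 bits


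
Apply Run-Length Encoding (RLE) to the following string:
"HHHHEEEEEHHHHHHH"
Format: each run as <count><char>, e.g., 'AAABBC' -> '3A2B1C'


Scanning runs left to right:
  i=0: run of 'H' x 4 -> '4H'
  i=4: run of 'E' x 5 -> '5E'
  i=9: run of 'H' x 7 -> '7H'

RLE = 4H5E7H


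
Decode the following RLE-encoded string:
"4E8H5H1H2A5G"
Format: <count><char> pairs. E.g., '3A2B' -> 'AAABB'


Expanding each <count><char> pair:
  4E -> 'EEEE'
  8H -> 'HHHHHHHH'
  5H -> 'HHHHH'
  1H -> 'H'
  2A -> 'AA'
  5G -> 'GGGGG'

Decoded = EEEEHHHHHHHHHHHHHHAAGGGGG


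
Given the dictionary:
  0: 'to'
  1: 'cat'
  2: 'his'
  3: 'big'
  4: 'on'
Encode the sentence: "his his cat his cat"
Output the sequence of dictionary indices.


Look up each word in the dictionary:
  'his' -> 2
  'his' -> 2
  'cat' -> 1
  'his' -> 2
  'cat' -> 1

Encoded: [2, 2, 1, 2, 1]


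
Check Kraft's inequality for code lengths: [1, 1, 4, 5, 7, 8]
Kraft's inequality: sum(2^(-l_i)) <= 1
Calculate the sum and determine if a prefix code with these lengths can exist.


Sum = 2^(-1) + 2^(-1) + 2^(-4) + 2^(-5) + 2^(-7) + 2^(-8)
    = 0.5 + 0.5 + 0.0625 + 0.03125 + 0.0078125 + 0.00390625
    = 283/256 = 1.10546875
Since 1.10546875 > 1, Kraft's inequality is NOT satisfied.
A prefix code with these lengths CANNOT exist.

Kraft sum = 1.10546875. Not satisfied.


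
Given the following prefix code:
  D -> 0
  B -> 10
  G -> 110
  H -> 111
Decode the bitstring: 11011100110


Decoding step by step:
Bits 110 -> G
Bits 111 -> H
Bits 0 -> D
Bits 0 -> D
Bits 110 -> G


Decoded message: GHDDG


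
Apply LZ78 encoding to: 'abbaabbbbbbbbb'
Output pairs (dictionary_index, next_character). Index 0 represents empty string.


LZ78 encoding steps:
Dictionary: {0: ''}
Step 1: w='' (idx 0), next='a' -> output (0, 'a'), add 'a' as idx 1
Step 2: w='' (idx 0), next='b' -> output (0, 'b'), add 'b' as idx 2
Step 3: w='b' (idx 2), next='a' -> output (2, 'a'), add 'ba' as idx 3
Step 4: w='a' (idx 1), next='b' -> output (1, 'b'), add 'ab' as idx 4
Step 5: w='b' (idx 2), next='b' -> output (2, 'b'), add 'bb' as idx 5
Step 6: w='bb' (idx 5), next='b' -> output (5, 'b'), add 'bbb' as idx 6
Step 7: w='bbb' (idx 6), end of input -> output (6, '')


Encoded: [(0, 'a'), (0, 'b'), (2, 'a'), (1, 'b'), (2, 'b'), (5, 'b'), (6, '')]


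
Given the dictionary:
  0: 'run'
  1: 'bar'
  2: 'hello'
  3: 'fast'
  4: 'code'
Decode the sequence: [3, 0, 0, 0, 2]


Look up each index in the dictionary:
  3 -> 'fast'
  0 -> 'run'
  0 -> 'run'
  0 -> 'run'
  2 -> 'hello'

Decoded: "fast run run run hello"


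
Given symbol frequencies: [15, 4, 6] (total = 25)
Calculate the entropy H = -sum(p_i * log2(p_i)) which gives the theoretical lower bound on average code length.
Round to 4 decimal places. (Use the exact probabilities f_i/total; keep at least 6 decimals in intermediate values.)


Per-symbol terms -p_i * log2(p_i) with p_i = f_i/25:
  p = 15/25 = 0.600000: log2(p) = -0.736966, -p*log2(p) = 0.442179
  p = 4/25 = 0.160000: log2(p) = -2.643856, -p*log2(p) = 0.423017
  p = 6/25 = 0.240000: log2(p) = -2.058894, -p*log2(p) = 0.494134
H = 0.442179 + 0.423017 + 0.494134 = 1.359330

H = 1.3593 bits/symbol


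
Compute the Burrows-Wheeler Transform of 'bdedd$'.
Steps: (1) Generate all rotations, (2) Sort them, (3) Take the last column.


Rotations (sorted):
  0: $bdedd -> last char: d
  1: bdedd$ -> last char: $
  2: d$bded -> last char: d
  3: dd$bde -> last char: e
  4: dedd$b -> last char: b
  5: edd$bd -> last char: d


BWT = d$debd


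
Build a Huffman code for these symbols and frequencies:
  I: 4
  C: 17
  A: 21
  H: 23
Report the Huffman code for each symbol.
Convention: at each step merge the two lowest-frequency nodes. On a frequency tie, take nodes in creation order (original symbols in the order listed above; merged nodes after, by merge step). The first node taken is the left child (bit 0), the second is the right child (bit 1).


Huffman tree construction:
Step 1: Merge I(4) + C(17) = 21
Step 2: Merge A(21) + (I+C)(21) = 42
Step 3: Merge H(23) + (A+(I+C))(42) = 65
Read each symbol's code off the tree from the root (left child = 0, right child = 1).

Codes:
  I: 110 (length 3)
  C: 111 (length 3)
  A: 10 (length 2)
  H: 0 (length 1)
Average code length: 128/65 = 1.9692 bits/symbol


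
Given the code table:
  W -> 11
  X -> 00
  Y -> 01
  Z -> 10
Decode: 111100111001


Decoding:
11 -> W
11 -> W
00 -> X
11 -> W
10 -> Z
01 -> Y


Result: WWXWZY


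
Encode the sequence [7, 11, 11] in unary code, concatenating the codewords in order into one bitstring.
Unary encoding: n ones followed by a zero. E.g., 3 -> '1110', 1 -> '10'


Encode each number as n ones followed by a terminating 0:
  7 -> 11111110 (8 bits)
  11 -> 111111111110 (12 bits)
  11 -> 111111111110 (12 bits)
Total length = 8 + 12 + 12 = 32 bits.

Unary([7, 11, 11]) = 11111110111111111110111111111110 (32 bits)


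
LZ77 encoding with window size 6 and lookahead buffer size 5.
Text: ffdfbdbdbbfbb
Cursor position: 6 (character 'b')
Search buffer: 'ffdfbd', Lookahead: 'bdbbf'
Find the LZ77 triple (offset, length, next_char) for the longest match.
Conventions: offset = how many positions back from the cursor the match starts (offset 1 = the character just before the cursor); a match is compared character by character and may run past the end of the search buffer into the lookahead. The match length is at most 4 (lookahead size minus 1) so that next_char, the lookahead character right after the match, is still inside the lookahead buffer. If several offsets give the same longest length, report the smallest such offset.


Try each offset into the search buffer:
  offset=1 (pos 5, char 'd'): match length 0
  offset=2 (pos 4, char 'b'): match length 3
  offset=3 (pos 3, char 'f'): match length 0
  offset=4 (pos 2, char 'd'): match length 0
  offset=5 (pos 1, char 'f'): match length 0
  offset=6 (pos 0, char 'f'): match length 0
Longest match has length 3 at offset 2.
next_char = character at position 6 + 3 = 9 -> 'b'

Best match: offset=2, length=3 (matching 'bdb' starting at position 4)
LZ77 triple: (2, 3, 'b')


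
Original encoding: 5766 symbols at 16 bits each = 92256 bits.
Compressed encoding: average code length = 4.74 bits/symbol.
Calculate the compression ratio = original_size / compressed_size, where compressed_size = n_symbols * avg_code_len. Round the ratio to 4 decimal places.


original_size = n_symbols * orig_bits = 5766 * 16 = 92256 bits
compressed_size = n_symbols * avg_code_len = 5766 * 4.74 = 27330.84 bits
ratio = original_size / compressed_size = 92256 / 27330.84 = 3.3755

Compression ratio = 3.3755


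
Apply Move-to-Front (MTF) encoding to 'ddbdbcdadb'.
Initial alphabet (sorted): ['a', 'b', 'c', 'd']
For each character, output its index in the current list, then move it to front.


MTF encoding:
'd': index 3 in ['a', 'b', 'c', 'd'] -> ['d', 'a', 'b', 'c']
'd': index 0 in ['d', 'a', 'b', 'c'] -> ['d', 'a', 'b', 'c']
'b': index 2 in ['d', 'a', 'b', 'c'] -> ['b', 'd', 'a', 'c']
'd': index 1 in ['b', 'd', 'a', 'c'] -> ['d', 'b', 'a', 'c']
'b': index 1 in ['d', 'b', 'a', 'c'] -> ['b', 'd', 'a', 'c']
'c': index 3 in ['b', 'd', 'a', 'c'] -> ['c', 'b', 'd', 'a']
'd': index 2 in ['c', 'b', 'd', 'a'] -> ['d', 'c', 'b', 'a']
'a': index 3 in ['d', 'c', 'b', 'a'] -> ['a', 'd', 'c', 'b']
'd': index 1 in ['a', 'd', 'c', 'b'] -> ['d', 'a', 'c', 'b']
'b': index 3 in ['d', 'a', 'c', 'b'] -> ['b', 'd', 'a', 'c']


Output: [3, 0, 2, 1, 1, 3, 2, 3, 1, 3]


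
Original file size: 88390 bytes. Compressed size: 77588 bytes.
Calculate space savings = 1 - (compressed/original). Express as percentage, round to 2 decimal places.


ratio = compressed/original = 77588/88390 = 0.877792
savings = 1 - ratio = 1 - 0.877792 = 0.122208
as a percentage: 0.122208 * 100 = 12.22%

Space savings = 1 - 77588/88390 = 12.22%


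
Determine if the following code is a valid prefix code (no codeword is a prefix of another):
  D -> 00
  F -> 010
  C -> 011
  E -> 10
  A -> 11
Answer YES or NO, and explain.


Checking each pair (does one codeword prefix another?):
  D='00' vs F='010': no prefix
  D='00' vs C='011': no prefix
  D='00' vs E='10': no prefix
  D='00' vs A='11': no prefix
  F='010' vs D='00': no prefix
  F='010' vs C='011': no prefix
  F='010' vs E='10': no prefix
  F='010' vs A='11': no prefix
  C='011' vs D='00': no prefix
  C='011' vs F='010': no prefix
  C='011' vs E='10': no prefix
  C='011' vs A='11': no prefix
  E='10' vs D='00': no prefix
  E='10' vs F='010': no prefix
  E='10' vs C='011': no prefix
  E='10' vs A='11': no prefix
  A='11' vs D='00': no prefix
  A='11' vs F='010': no prefix
  A='11' vs C='011': no prefix
  A='11' vs E='10': no prefix
No violation found over all pairs.

YES -- this is a valid prefix code. No codeword is a prefix of any other codeword.
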